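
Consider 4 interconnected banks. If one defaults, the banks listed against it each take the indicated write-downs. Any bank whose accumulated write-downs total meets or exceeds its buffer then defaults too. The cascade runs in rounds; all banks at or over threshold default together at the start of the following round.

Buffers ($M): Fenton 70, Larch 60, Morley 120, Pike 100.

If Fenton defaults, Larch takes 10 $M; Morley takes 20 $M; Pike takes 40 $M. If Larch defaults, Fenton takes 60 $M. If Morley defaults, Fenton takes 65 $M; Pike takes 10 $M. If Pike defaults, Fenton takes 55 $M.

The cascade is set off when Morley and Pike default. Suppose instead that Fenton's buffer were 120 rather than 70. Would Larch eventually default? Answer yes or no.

With Fenton's buffer at 120:
Round 1 — Morley, Pike default (initial).
  Fenton: +65+55 → 120 ≥ 120
Round 2 — Fenton defaults.
  Larch: +10 → 10 < 60
No further defaults.

no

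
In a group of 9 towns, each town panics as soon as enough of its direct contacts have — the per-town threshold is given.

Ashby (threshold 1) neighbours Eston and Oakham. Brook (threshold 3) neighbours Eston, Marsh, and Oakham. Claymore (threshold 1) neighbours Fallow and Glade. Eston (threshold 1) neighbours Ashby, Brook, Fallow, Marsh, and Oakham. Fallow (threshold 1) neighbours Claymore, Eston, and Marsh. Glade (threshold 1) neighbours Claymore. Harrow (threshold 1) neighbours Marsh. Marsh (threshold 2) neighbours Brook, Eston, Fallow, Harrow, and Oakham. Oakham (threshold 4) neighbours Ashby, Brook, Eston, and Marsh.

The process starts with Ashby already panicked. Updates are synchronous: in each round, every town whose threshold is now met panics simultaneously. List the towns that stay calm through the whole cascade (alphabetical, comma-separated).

Round 1 — Ashby panics (initial).
Round 2 — checking thresholds:
  Eston: 1 of 5 neighbours ≥ 1, panics.
  Oakham: 1 of 4 neighbours < 4, holds.
Round 3 — checking thresholds:
  Brook: 1 of 3 neighbours < 3, holds.
  Fallow: 1 of 3 neighbours ≥ 1, panics.
  Marsh: 1 of 5 neighbours < 2, holds.
  Oakham: 2 of 4 neighbours < 4, holds.
Round 4 — checking thresholds:
  Brook: 1 of 3 neighbours < 3, holds.
  Claymore: 1 of 2 neighbours ≥ 1, panics.
  Marsh: 2 of 5 neighbours ≥ 2, panics.
  Oakham: 2 of 4 neighbours < 4, holds.
Round 5 — checking thresholds:
  Brook: 2 of 3 neighbours < 3, holds.
  Glade: 1 of 1 neighbours ≥ 1, panics.
  Harrow: 1 of 1 neighbours ≥ 1, panics.
  Oakham: 3 of 4 neighbours < 4, holds.
Round 6 — no new panics; cascade stops.

Brook, Oakham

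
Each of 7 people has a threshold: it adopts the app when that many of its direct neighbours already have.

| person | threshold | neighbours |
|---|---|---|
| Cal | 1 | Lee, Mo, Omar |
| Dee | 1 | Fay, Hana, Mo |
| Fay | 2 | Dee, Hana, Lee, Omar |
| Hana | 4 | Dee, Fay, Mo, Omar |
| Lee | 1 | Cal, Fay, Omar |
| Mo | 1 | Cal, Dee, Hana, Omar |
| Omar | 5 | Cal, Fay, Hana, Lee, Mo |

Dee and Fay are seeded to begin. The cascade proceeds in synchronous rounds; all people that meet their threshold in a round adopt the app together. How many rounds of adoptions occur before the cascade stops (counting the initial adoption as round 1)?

Round 1 — Dee, Fay adopt the app (initial).
Round 2 — checking thresholds:
  Hana: 2 of 4 neighbours < 4, holds.
  Lee: 1 of 3 neighbours ≥ 1, adopts the app.
  Mo: 1 of 4 neighbours ≥ 1, adopts the app.
  Omar: 1 of 5 neighbours < 5, holds.
Round 3 — checking thresholds:
  Cal: 2 of 3 neighbours ≥ 1, adopts the app.
  Hana: 3 of 4 neighbours < 4, holds.
  Omar: 3 of 5 neighbours < 5, holds.
Round 4 — no new adoptions; cascade stops.

3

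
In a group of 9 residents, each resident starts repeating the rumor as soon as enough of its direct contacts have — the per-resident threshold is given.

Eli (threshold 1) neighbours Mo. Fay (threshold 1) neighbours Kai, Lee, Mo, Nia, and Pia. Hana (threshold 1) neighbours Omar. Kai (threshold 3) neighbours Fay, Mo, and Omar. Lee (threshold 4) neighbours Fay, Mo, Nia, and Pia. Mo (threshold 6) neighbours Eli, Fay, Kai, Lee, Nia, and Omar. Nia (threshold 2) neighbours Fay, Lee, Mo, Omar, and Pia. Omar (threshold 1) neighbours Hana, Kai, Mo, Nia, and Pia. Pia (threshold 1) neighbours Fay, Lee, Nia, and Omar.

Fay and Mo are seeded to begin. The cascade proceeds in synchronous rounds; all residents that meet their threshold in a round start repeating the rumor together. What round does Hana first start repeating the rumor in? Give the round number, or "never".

Round 1 — Fay, Mo start repeating the rumor (initial).
Round 2 — checking thresholds:
  Eli: 1 of 1 neighbours ≥ 1, starts repeating the rumor.
  Kai: 2 of 3 neighbours < 3, not yet.
  Lee: 2 of 4 neighbours < 4, not yet.
  Nia: 2 of 5 neighbours ≥ 2, starts repeating the rumor.
  Omar: 1 of 5 neighbours ≥ 1, starts repeating the rumor.
  Pia: 1 of 4 neighbours ≥ 1, starts repeating the rumor.
Round 3 — checking thresholds:
  Hana: 1 of 1 neighbours ≥ 1, starts repeating the rumor.
  Kai: 3 of 3 neighbours ≥ 3, starts repeating the rumor.
  Lee: 4 of 4 neighbours ≥ 4, starts repeating the rumor.
Round 4 — no new spreads; cascade stops.

3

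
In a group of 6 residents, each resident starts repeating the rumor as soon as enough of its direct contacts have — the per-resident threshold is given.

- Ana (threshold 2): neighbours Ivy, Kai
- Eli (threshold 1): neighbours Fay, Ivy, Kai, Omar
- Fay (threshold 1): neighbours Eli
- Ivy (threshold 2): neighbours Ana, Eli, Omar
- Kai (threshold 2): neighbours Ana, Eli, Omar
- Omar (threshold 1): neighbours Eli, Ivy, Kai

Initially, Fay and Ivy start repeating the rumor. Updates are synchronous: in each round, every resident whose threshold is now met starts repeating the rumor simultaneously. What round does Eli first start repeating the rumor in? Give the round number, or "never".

Round 1 — Fay, Ivy start repeating the rumor (initial).
Round 2 — checking thresholds:
  Ana: 1 of 2 neighbours < 2, holds.
  Eli: 2 of 4 neighbours ≥ 1, starts repeating the rumor.
  Omar: 1 of 3 neighbours ≥ 1, starts repeating the rumor.
Round 3 — checking thresholds:
  Ana: 1 of 2 neighbours < 2, holds.
  Kai: 2 of 3 neighbours ≥ 2, starts repeating the rumor.
Round 4 — checking thresholds:
  Ana: 2 of 2 neighbours ≥ 2, starts repeating the rumor.
Round 5 — no new spreads; cascade stops.

2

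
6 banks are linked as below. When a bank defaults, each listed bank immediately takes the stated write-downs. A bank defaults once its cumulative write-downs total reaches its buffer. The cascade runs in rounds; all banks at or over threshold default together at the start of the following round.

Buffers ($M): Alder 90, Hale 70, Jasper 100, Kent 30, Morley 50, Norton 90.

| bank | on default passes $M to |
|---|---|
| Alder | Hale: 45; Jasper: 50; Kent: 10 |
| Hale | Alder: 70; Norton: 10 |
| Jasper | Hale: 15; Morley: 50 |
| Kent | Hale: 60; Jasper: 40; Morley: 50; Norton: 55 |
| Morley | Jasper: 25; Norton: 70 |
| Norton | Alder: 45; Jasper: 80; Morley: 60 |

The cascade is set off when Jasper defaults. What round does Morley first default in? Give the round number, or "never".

2

Round 1 — Jasper defaults (initial).
  Hale: +15 → 15 < 70
  Morley: +50 → 50 ≥ 50
Round 2 — Morley defaults.
  Norton: +70 → 70 < 90
No further defaults.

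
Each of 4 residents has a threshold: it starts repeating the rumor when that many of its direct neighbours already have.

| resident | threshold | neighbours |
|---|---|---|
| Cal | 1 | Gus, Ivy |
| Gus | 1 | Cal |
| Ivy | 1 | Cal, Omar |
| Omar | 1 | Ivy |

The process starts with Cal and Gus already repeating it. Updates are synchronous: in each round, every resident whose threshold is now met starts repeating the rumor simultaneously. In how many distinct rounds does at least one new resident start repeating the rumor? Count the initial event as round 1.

3

Round 1 — Cal, Gus start repeating the rumor (initial).
Round 2 — checking thresholds:
  Ivy: 1 of 2 neighbours ≥ 1, starts repeating the rumor.
Round 3 — checking thresholds:
  Omar: 1 of 1 neighbours ≥ 1, starts repeating the rumor.
Round 4 — no new spreads; cascade stops.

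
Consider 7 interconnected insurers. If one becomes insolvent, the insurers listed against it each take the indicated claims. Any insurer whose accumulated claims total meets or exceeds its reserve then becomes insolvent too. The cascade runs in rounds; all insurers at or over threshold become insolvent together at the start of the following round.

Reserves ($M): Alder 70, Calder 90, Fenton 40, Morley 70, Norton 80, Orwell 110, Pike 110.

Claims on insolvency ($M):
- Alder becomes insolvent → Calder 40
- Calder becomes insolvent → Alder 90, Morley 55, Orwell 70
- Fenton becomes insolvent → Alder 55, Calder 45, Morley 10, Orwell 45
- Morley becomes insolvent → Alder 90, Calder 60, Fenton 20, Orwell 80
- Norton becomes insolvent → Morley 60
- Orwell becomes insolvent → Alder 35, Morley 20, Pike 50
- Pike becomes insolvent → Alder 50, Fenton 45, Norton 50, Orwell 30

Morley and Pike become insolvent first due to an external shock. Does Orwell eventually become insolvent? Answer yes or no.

Round 1 — Morley, Pike become insolvent (initial).
  Alder: +90+50 → 140 ≥ 70
  Calder: +60 → 60 < 90
  Fenton: +20+45 → 65 ≥ 40
  Norton: +50 → 50 < 80
  Orwell: +80+30 → 110 ≥ 110
Round 2 — Alder, Fenton, Orwell become insolvent.
  Calder: +40+45 → 145 ≥ 90
Round 3 — Calder becomes insolvent.
No further insolvencies.

yes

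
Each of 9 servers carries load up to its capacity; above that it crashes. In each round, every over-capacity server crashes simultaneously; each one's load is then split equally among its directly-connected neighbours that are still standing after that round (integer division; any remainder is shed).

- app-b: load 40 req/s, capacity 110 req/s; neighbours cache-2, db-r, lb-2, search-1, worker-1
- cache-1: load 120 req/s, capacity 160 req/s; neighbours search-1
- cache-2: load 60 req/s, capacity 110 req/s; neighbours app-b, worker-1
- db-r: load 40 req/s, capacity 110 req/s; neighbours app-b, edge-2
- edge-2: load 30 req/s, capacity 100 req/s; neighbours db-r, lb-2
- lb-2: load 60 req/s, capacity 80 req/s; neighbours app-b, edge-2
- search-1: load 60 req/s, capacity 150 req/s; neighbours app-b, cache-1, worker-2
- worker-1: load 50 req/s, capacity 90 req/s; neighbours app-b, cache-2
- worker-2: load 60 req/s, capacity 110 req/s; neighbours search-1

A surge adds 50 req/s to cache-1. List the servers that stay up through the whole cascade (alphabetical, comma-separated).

Round 1 — cache-1 at 170 > 160. cache-1 crashes.
  cache-1 sheds 170 req/s to search-1: 170 each.
    search-1: 60+170 = 230 > 150
Round 2 — search-1 crashes.
  search-1 sheds 230 req/s to app-b, worker-2: 115 each.
    app-b: 40+115 = 155 > 110
    worker-2: 60+115 = 175 > 110
Round 3 — app-b, worker-2 crash.
  app-b sheds 155 req/s to cache-2, db-r, lb-2, worker-1: 38 each (3 lost).
    cache-2: 60+38 = 98 ≤ 110
    db-r: 40+38 = 78 ≤ 110
    lb-2: 60+38 = 98 > 80
    worker-1: 50+38 = 88 ≤ 90
  worker-2 sheds 175 req/s: no online neighbours, lost.
Round 4 — lb-2 crashes.
  lb-2 sheds 98 req/s to edge-2: 98 each.
    edge-2: 30+98 = 128 > 100
Round 5 — edge-2 crashes.
  edge-2 sheds 128 req/s to db-r: 128 each.
    db-r: 78+128 = 206 > 110
Round 6 — db-r crashes.
  db-r sheds 206 req/s: no online neighbours, lost.
No further crashes.

cache-2, worker-1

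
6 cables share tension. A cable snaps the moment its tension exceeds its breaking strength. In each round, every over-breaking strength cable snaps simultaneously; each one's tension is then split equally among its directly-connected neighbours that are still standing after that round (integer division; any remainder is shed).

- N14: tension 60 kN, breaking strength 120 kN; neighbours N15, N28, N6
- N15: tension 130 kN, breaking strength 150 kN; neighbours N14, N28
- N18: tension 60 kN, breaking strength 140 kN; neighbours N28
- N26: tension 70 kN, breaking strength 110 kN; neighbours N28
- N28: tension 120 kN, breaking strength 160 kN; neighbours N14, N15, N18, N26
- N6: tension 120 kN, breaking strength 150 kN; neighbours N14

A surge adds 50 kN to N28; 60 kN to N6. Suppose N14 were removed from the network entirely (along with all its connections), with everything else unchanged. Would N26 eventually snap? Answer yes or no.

With N14 removed:
Round 1 — N28 at 170 > 160; N6 at 180 > 150. N28, N6 snap.
  N28 sheds 170 kN to N15, N18, N26: 56 each (2 lost).
    N15: 130+56 = 186 > 150
    N18: 60+56 = 116 ≤ 140
    N26: 70+56 = 126 > 110
  N6 sheds 180 kN: no online neighbours, lost.
Round 2 — N15, N26 snap.
  N15 sheds 186 kN: no online neighbours, lost.
  N26 sheds 126 kN: no online neighbours, lost.
No further breaks.

yes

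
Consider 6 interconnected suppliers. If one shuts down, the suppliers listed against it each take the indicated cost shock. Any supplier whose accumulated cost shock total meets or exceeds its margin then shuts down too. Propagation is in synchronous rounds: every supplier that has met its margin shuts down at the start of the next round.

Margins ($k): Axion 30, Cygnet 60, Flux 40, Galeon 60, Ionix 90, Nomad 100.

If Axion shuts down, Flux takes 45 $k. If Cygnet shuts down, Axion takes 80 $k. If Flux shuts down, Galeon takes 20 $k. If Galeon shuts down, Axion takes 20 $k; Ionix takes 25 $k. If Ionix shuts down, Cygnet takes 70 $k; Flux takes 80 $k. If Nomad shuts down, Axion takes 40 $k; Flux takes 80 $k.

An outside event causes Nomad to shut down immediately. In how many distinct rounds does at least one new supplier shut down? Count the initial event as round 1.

2

Round 1 — Nomad shuts down (initial).
  Axion: +40 → 40 ≥ 30
  Flux: +80 → 80 ≥ 40
Round 2 — Axion, Flux shut down.
  Galeon: +20 → 20 < 60
No further shutdowns.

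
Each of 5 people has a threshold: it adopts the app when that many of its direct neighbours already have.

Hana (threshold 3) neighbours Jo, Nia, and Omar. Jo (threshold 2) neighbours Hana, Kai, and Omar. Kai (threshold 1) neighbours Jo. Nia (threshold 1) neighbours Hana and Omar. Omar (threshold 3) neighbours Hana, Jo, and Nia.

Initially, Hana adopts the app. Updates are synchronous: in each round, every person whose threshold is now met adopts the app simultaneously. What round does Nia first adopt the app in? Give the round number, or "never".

Round 1 — Hana adopts the app (initial).
Round 2 — checking thresholds:
  Jo: 1 of 3 neighbours < 2, below threshold.
  Nia: 1 of 2 neighbours ≥ 1, adopts the app.
  Omar: 1 of 3 neighbours < 3, below threshold.
Round 3 — no new adoptions; cascade stops.

2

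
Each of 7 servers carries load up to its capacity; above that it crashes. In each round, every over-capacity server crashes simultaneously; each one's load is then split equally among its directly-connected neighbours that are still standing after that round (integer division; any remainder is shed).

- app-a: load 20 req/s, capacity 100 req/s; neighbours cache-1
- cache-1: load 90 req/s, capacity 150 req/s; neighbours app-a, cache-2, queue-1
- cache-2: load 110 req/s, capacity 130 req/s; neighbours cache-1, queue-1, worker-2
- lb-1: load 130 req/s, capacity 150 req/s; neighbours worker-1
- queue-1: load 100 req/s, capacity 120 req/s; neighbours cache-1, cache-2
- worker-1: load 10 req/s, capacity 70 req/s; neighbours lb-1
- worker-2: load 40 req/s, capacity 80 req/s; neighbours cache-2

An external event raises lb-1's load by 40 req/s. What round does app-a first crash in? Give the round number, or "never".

never

Round 1 — lb-1 at 170 > 150. lb-1 crashes.
  lb-1 sheds 170 req/s to worker-1: 170 each.
    worker-1: 10+170 = 180 > 70
Round 2 — worker-1 crashes.
  worker-1 sheds 180 req/s: no online neighbours, lost.
No further crashes.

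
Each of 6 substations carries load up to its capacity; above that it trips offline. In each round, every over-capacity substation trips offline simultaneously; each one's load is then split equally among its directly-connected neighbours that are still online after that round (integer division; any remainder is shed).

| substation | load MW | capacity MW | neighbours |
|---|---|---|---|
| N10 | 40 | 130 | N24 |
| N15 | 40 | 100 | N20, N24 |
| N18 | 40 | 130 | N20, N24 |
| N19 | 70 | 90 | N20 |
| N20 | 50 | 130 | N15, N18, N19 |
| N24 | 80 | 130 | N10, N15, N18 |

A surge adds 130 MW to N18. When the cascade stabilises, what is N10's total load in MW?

Round 1 — N18 at 170 > 130. N18 trips offline.
  N18 sheds 170 MW to N20, N24: 85 each.
    N20: 50+85 = 135 > 130
    N24: 80+85 = 165 > 130
Round 2 — N20, N24 trip offline.
  N20 sheds 135 MW to N15, N19: 67 each (1 lost).
    N15: 40+67 = 107 > 100
    N19: 70+67 = 137 > 90
  N24 sheds 165 MW to N10, N15: 82 each (1 lost).
    N10: 40+82 = 122 ≤ 130
    N15: 107+82 = 189 > 100
Round 3 — N15, N19 trip offline.
  N15 sheds 189 MW: no online neighbours, lost.
  N19 sheds 137 MW: no online neighbours, lost.
No further trips.

122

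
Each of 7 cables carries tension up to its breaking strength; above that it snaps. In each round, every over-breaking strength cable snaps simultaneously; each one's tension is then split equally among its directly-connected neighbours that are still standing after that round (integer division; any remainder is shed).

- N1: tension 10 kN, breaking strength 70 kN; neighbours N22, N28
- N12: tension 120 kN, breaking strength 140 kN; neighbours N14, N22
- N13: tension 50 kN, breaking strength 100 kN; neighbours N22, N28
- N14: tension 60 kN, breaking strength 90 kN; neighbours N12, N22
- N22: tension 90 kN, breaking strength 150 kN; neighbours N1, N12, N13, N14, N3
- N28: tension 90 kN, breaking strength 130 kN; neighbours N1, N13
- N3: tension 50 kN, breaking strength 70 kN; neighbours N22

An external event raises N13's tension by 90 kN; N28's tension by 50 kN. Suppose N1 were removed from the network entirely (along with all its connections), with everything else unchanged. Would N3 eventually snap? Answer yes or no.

yes

With N1 removed:
Round 1 — N13 at 140 > 100; N28 at 140 > 130. N13, N28 snap.
  N13 sheds 140 kN to N22: 140 each.
    N22: 90+140 = 230 > 150
  N28 sheds 140 kN: no online neighbours, lost.
Round 2 — N22 snaps.
  N22 sheds 230 kN to N12, N14, N3: 76 each (2 lost).
    N12: 120+76 = 196 > 140
    N14: 60+76 = 136 > 90
    N3: 50+76 = 126 > 70
Round 3 — N12, N14, N3 snap.
  N12 sheds 196 kN: no online neighbours, lost.
  N14 sheds 136 kN: no online neighbours, lost.
  N3 sheds 126 kN: no online neighbours, lost.
No further breaks.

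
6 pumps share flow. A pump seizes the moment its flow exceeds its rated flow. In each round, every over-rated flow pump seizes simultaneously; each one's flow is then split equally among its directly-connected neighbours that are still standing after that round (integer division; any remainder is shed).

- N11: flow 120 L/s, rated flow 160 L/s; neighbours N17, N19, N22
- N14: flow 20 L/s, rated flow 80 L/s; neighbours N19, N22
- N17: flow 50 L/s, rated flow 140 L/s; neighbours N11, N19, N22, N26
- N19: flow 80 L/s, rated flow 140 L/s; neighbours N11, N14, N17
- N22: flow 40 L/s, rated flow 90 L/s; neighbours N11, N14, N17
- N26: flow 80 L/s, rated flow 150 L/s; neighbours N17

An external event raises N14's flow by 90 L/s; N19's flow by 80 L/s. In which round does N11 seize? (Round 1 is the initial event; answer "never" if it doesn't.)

Round 1 — N14 at 110 > 80; N19 at 160 > 140. N14, N19 seize.
  N14 sheds 110 L/s to N22: 110 each.
    N22: 40+110 = 150 > 90
  N19 sheds 160 L/s to N11, N17: 80 each.
    N11: 120+80 = 200 > 160
    N17: 50+80 = 130 ≤ 140
Round 2 — N11, N22 seize.
  N11 sheds 200 L/s to N17: 200 each.
    N17: 130+200 = 330 > 140
  N22 sheds 150 L/s to N17: 150 each.
    N17: 330+150 = 480 > 140
Round 3 — N17 seizes.
  N17 sheds 480 L/s to N26: 480 each.
    N26: 80+480 = 560 > 150
Round 4 — N26 seizes.
  N26 sheds 560 L/s: no online neighbours, lost.
No further seizures.

2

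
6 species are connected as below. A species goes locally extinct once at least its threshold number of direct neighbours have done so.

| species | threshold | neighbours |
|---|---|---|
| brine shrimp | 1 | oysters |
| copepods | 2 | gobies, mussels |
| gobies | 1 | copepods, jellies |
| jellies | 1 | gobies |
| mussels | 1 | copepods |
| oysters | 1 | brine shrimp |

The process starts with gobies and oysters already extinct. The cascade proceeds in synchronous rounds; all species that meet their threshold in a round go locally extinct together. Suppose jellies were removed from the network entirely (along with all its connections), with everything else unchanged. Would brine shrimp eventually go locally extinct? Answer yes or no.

yes

With jellies removed:
Round 1 — gobies, oysters go locally extinct (initial).
Round 2 — checking thresholds:
  brine shrimp: 1 of 1 neighbours ≥ 1, goes locally extinct.
  copepods: 1 of 2 neighbours < 2, below threshold.
Round 3 — no new extinctions; cascade stops.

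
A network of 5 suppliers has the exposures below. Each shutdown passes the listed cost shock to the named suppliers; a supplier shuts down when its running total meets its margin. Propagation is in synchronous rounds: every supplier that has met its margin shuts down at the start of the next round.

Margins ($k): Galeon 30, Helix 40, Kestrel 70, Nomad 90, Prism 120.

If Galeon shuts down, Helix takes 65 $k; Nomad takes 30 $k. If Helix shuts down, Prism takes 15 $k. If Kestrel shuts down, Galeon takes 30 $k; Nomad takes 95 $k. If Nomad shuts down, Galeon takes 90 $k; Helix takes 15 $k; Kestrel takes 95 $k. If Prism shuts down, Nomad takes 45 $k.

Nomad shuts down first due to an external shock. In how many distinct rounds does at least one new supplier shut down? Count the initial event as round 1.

Round 1 — Nomad shuts down (initial).
  Galeon: +90 → 90 ≥ 30
  Helix: +15 → 15 < 40
  Kestrel: +95 → 95 ≥ 70
Round 2 — Galeon, Kestrel shut down.
  Helix: +65 → 80 ≥ 40
Round 3 — Helix shuts down.
  Prism: +15 → 15 < 120
No further shutdowns.

3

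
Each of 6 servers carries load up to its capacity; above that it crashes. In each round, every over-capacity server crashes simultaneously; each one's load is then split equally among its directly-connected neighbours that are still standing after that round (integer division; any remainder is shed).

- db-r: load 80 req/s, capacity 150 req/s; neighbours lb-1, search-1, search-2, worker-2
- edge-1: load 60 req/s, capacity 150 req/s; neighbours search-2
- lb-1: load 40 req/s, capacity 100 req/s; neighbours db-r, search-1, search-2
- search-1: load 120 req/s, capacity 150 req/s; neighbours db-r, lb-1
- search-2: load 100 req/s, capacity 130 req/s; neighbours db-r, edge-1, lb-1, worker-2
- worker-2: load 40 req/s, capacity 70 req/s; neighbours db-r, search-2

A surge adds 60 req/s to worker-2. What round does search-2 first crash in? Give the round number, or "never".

Round 1 — worker-2 at 100 > 70. worker-2 crashes.
  worker-2 sheds 100 req/s to db-r, search-2: 50 each.
    db-r: 80+50 = 130 ≤ 150
    search-2: 100+50 = 150 > 130
Round 2 — search-2 crashes.
  search-2 sheds 150 req/s to db-r, edge-1, lb-1: 50 each.
    db-r: 130+50 = 180 > 150
    edge-1: 60+50 = 110 ≤ 150
    lb-1: 40+50 = 90 ≤ 100
Round 3 — db-r crashes.
  db-r sheds 180 req/s to lb-1, search-1: 90 each.
    lb-1: 90+90 = 180 > 100
    search-1: 120+90 = 210 > 150
Round 4 — lb-1, search-1 crash.
  lb-1 sheds 180 req/s: no online neighbours, lost.
  search-1 sheds 210 req/s: no online neighbours, lost.
No further crashes.

2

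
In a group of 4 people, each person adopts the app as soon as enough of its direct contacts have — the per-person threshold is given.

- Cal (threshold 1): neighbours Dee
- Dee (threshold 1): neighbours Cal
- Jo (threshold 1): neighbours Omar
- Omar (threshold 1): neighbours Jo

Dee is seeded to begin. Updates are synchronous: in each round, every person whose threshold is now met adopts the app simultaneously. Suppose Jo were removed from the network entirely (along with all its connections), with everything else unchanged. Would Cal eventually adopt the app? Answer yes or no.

yes

With Jo removed:
Round 1 — Dee adopts the app (initial).
Round 2 — checking thresholds:
  Cal: 1 of 1 neighbours ≥ 1, adopts the app.
Round 3 — no new adoptions; cascade stops.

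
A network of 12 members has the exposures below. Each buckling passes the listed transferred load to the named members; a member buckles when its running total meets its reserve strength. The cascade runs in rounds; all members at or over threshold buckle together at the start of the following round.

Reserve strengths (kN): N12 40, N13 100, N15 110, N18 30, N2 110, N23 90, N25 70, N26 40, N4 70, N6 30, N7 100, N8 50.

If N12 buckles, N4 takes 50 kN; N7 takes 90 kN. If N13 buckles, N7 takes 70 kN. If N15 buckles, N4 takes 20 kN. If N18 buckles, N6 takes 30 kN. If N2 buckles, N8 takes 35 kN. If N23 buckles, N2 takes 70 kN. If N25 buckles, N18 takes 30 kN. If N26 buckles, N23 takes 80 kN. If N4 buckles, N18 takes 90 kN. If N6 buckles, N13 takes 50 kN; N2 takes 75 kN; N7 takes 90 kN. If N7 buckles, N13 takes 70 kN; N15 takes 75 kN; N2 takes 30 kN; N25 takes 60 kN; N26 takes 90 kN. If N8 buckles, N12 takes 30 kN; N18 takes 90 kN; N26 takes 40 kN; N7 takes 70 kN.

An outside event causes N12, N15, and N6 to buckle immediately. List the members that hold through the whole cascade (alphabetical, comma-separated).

Round 1 — N12, N15, N6 buckle (initial).
  N13: +50 → 50 < 100
  N2: +75 → 75 < 110
  N4: +50+20 → 70 ≥ 70
  N7: +90+90 → 180 ≥ 100
Round 2 — N4, N7 buckle.
  N13: +70 → 120 ≥ 100
  N18: +90 → 90 ≥ 30
  N2: +30 → 105 < 110
  N25: +60 → 60 < 70
  N26: +90 → 90 ≥ 40
Round 3 — N13, N18, N26 buckle.
  N23: +80 → 80 < 90
No further bucklings.

N2, N23, N25, N8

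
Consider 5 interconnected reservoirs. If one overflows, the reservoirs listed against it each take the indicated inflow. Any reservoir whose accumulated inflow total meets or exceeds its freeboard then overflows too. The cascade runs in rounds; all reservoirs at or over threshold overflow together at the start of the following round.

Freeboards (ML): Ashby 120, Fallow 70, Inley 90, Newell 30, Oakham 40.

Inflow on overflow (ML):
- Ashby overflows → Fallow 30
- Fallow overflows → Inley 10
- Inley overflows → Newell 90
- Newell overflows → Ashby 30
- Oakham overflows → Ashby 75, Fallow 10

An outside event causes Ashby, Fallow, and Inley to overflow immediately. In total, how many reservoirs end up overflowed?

4

Round 1 — Ashby, Fallow, Inley overflow (initial).
  Newell: +90 → 90 ≥ 30
Round 2 — Newell overflows.
No further overflows.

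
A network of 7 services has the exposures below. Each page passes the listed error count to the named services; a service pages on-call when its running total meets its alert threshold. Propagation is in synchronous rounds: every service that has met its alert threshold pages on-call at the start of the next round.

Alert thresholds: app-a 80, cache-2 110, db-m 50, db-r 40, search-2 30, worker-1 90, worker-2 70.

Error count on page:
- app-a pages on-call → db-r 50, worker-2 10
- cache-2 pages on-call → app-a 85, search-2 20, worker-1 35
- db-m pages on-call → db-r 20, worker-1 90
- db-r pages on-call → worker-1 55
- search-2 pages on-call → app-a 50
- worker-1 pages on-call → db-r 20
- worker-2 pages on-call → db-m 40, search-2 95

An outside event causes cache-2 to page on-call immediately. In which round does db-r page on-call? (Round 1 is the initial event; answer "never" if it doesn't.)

3

Round 1 — cache-2 pages on-call (initial).
  app-a: +85 → 85 ≥ 80
  search-2: +20 → 20 < 30
  worker-1: +35 → 35 < 90
Round 2 — app-a pages on-call.
  db-r: +50 → 50 ≥ 40
  worker-2: +10 → 10 < 70
Round 3 — db-r pages on-call.
  worker-1: +55 → 90 ≥ 90
Round 4 — worker-1 pages on-call.
No further pages.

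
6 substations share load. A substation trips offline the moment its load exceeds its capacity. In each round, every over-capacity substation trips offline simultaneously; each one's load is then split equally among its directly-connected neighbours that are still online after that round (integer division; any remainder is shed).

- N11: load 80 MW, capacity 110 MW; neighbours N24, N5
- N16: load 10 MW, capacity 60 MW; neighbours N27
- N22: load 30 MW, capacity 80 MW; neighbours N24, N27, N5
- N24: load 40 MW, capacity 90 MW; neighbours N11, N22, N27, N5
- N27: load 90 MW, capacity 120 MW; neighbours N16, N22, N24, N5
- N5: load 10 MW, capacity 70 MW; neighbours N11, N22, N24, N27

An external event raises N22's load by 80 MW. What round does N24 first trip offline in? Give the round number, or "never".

3

Round 1 — N22 at 110 > 80. N22 trips offline.
  N22 sheds 110 MW to N24, N27, N5: 36 each (2 lost).
    N24: 40+36 = 76 ≤ 90
    N27: 90+36 = 126 > 120
    N5: 10+36 = 46 ≤ 70
Round 2 — N27 trips offline.
  N27 sheds 126 MW to N16, N24, N5: 42 each.
    N16: 10+42 = 52 ≤ 60
    N24: 76+42 = 118 > 90
    N5: 46+42 = 88 > 70
Round 3 — N24, N5 trip offline.
  N24 sheds 118 MW to N11: 118 each.
    N11: 80+118 = 198 > 110
  N5 sheds 88 MW to N11: 88 each.
    N11: 198+88 = 286 > 110
Round 4 — N11 trips offline.
  N11 sheds 286 MW: no online neighbours, lost.
No further trips.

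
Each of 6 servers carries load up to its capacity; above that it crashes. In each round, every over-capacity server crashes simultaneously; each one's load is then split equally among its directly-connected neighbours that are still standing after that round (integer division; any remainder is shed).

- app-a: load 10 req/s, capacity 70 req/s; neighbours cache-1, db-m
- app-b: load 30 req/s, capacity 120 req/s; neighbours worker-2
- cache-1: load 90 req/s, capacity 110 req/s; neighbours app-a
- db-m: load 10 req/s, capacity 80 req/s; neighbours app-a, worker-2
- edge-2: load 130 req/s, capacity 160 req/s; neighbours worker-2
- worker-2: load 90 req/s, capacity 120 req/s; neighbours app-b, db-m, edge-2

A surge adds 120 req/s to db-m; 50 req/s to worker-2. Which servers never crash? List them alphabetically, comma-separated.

app-b

Round 1 — db-m at 130 > 80; worker-2 at 140 > 120. db-m, worker-2 crash.
  db-m sheds 130 req/s to app-a: 130 each.
    app-a: 10+130 = 140 > 70
  worker-2 sheds 140 req/s to app-b, edge-2: 70 each.
    app-b: 30+70 = 100 ≤ 120
    edge-2: 130+70 = 200 > 160
Round 2 — app-a, edge-2 crash.
  app-a sheds 140 req/s to cache-1: 140 each.
    cache-1: 90+140 = 230 > 110
  edge-2 sheds 200 req/s: no online neighbours, lost.
Round 3 — cache-1 crashes.
  cache-1 sheds 230 req/s: no online neighbours, lost.
No further crashes.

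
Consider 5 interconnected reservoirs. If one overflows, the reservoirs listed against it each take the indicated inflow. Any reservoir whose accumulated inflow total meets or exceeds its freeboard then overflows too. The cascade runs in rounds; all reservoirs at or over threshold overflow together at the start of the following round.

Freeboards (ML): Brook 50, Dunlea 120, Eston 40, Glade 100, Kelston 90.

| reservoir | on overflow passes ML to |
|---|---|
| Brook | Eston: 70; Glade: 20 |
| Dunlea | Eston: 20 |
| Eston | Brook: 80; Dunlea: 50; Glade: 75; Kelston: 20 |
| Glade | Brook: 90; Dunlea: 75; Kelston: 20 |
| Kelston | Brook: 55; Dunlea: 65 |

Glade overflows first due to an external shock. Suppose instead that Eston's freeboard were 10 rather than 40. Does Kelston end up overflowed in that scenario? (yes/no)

With Eston's freeboard at 10:
Round 1 — Glade overflows (initial).
  Brook: +90 → 90 ≥ 50
  Dunlea: +75 → 75 < 120
  Kelston: +20 → 20 < 90
Round 2 — Brook overflows.
  Eston: +70 → 70 ≥ 10
Round 3 — Eston overflows.
  Dunlea: +50 → 125 ≥ 120
  Kelston: +20 → 40 < 90
Round 4 — Dunlea overflows.
No further overflows.

no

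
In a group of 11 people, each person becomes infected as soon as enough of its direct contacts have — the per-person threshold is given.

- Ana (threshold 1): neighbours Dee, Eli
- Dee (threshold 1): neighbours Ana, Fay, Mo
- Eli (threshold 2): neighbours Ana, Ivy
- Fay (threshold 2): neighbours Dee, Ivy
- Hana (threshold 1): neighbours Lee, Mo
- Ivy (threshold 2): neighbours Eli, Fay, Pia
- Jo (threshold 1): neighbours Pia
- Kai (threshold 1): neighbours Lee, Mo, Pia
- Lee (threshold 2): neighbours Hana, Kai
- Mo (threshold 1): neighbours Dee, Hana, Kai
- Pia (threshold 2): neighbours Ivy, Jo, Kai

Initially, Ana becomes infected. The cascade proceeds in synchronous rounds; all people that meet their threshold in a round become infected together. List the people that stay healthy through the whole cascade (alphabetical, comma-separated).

Eli, Fay, Ivy, Jo, Pia

Round 1 — Ana becomes infected (initial).
Round 2 — checking thresholds:
  Dee: 1 of 3 neighbours ≥ 1, becomes infected.
  Eli: 1 of 2 neighbours < 2, holds.
Round 3 — checking thresholds:
  Eli: 1 of 2 neighbours < 2, holds.
  Fay: 1 of 2 neighbours < 2, holds.
  Mo: 1 of 3 neighbours ≥ 1, becomes infected.
Round 4 — checking thresholds:
  Eli: 1 of 2 neighbours < 2, holds.
  Fay: 1 of 2 neighbours < 2, holds.
  Hana: 1 of 2 neighbours ≥ 1, becomes infected.
  Kai: 1 of 3 neighbours ≥ 1, becomes infected.
Round 5 — checking thresholds:
  Eli: 1 of 2 neighbours < 2, holds.
  Fay: 1 of 2 neighbours < 2, holds.
  Lee: 2 of 2 neighbours ≥ 2, becomes infected.
  Pia: 1 of 3 neighbours < 2, holds.
Round 6 — no new infections; cascade stops.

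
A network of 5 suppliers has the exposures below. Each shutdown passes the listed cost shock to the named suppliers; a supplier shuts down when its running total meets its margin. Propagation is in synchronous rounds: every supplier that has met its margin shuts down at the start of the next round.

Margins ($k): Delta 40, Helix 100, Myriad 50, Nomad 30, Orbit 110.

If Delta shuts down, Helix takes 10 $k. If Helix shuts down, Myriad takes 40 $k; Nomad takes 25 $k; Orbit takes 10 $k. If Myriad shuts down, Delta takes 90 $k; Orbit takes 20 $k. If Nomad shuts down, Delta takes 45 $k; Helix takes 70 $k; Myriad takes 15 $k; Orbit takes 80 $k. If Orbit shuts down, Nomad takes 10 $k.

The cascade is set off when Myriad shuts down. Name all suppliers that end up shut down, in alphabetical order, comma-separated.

Delta, Myriad

Round 1 — Myriad shuts down (initial).
  Delta: +90 → 90 ≥ 40
  Orbit: +20 → 20 < 110
Round 2 — Delta shuts down.
  Helix: +10 → 10 < 100
No further shutdowns.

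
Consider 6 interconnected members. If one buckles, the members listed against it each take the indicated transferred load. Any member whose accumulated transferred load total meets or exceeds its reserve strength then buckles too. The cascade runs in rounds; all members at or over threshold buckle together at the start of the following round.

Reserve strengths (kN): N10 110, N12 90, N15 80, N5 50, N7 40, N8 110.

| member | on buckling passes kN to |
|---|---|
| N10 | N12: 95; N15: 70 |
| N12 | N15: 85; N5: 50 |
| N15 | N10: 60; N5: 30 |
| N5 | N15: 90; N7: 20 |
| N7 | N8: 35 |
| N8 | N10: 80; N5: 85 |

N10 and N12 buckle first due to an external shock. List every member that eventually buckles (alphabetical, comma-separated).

Round 1 — N10, N12 buckle (initial).
  N15: +70+85 → 155 ≥ 80
  N5: +50 → 50 ≥ 50
Round 2 — N15, N5 buckle.
  N7: +20 → 20 < 40
No further bucklings.

N10, N12, N15, N5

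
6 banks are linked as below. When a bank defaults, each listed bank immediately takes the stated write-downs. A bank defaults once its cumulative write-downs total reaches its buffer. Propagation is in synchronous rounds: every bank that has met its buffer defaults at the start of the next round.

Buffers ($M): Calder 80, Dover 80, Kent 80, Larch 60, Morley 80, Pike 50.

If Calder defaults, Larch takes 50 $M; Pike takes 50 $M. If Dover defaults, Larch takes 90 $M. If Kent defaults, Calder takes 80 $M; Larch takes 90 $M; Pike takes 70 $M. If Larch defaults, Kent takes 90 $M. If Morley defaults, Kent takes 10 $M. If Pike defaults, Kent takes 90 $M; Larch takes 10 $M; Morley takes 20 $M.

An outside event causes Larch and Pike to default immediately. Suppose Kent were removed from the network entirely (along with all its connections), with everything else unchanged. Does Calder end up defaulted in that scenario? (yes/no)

With Kent removed:
Round 1 — Larch, Pike default (initial).
  Morley: +20 → 20 < 80
No further defaults.

no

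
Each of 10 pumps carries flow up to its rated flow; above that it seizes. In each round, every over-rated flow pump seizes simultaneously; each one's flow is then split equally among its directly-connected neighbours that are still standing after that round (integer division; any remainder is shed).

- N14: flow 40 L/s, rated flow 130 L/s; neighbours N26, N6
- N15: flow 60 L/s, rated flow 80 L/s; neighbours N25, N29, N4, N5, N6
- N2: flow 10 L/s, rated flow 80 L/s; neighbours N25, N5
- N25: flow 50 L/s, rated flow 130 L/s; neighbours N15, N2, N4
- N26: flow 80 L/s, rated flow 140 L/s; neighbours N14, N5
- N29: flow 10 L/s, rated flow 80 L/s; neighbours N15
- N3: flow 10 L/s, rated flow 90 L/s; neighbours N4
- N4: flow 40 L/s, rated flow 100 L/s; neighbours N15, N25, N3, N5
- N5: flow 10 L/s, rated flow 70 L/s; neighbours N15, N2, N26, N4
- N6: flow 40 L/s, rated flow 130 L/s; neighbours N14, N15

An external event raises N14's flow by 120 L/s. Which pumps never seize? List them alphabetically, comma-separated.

Round 1 — N14 at 160 > 130. N14 seizes.
  N14 sheds 160 L/s to N26, N6: 80 each.
    N26: 80+80 = 160 > 140
    N6: 40+80 = 120 ≤ 130
Round 2 — N26 seizes.
  N26 sheds 160 L/s to N5: 160 each.
    N5: 10+160 = 170 > 70
Round 3 — N5 seizes.
  N5 sheds 170 L/s to N15, N2, N4: 56 each (2 lost).
    N15: 60+56 = 116 > 80
    N2: 10+56 = 66 ≤ 80
    N4: 40+56 = 96 ≤ 100
Round 4 — N15 seizes.
  N15 sheds 116 L/s to N25, N29, N4, N6: 29 each.
    N25: 50+29 = 79 ≤ 130
    N29: 10+29 = 39 ≤ 80
    N4: 96+29 = 125 > 100
    N6: 120+29 = 149 > 130
Round 5 — N4, N6 seize.
  N4 sheds 125 L/s to N25, N3: 62 each (1 lost).
    N25: 79+62 = 141 > 130
    N3: 10+62 = 72 ≤ 90
  N6 sheds 149 L/s: no online neighbours, lost.
Round 6 — N25 seizes.
  N25 sheds 141 L/s to N2: 141 each.
    N2: 66+141 = 207 > 80
Round 7 — N2 seizes.
  N2 sheds 207 L/s: no online neighbours, lost.
No further seizures.

N29, N3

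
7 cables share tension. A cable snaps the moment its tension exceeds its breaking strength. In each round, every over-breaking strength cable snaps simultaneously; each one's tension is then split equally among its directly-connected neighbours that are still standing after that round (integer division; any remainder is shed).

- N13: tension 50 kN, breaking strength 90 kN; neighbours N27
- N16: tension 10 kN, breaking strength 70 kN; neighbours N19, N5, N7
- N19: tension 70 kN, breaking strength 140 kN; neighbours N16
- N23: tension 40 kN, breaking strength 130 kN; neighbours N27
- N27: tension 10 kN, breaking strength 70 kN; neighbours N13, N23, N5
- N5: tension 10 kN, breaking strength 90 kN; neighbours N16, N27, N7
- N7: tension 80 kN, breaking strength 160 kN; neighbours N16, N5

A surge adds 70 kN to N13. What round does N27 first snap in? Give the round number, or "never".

Round 1 — N13 at 120 > 90. N13 snaps.
  N13 sheds 120 kN to N27: 120 each.
    N27: 10+120 = 130 > 70
Round 2 — N27 snaps.
  N27 sheds 130 kN to N23, N5: 65 each.
    N23: 40+65 = 105 ≤ 130
    N5: 10+65 = 75 ≤ 90
No further breaks.

2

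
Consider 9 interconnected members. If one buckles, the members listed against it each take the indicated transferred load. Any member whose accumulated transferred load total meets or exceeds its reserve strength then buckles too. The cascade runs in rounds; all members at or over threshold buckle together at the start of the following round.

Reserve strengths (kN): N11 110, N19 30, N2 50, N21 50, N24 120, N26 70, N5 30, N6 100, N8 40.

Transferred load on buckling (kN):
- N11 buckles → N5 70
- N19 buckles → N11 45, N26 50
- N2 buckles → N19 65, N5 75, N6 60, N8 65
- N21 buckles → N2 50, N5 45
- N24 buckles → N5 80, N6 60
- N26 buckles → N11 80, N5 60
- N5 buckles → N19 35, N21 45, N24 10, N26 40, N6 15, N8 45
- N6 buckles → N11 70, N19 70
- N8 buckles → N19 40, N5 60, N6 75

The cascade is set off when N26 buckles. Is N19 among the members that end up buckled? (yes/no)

yes

Round 1 — N26 buckles (initial).
  N11: +80 → 80 < 110
  N5: +60 → 60 ≥ 30
Round 2 — N5 buckles.
  N19: +35 → 35 ≥ 30
  N21: +45 → 45 < 50
  N24: +10 → 10 < 120
  N6: +15 → 15 < 100
  N8: +45 → 45 ≥ 40
Round 3 — N19, N8 buckle.
  N11: +45 → 125 ≥ 110
  N6: +75 → 90 < 100
Round 4 — N11 buckles.
No further bucklings.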